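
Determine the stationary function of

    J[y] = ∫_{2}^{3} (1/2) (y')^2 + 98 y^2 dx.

The Lagrangian is L = (1/2) (y')^2 + 98 y^2.
Compute ∂L/∂y = 196y, ∂L/∂y' = y'.
The Euler-Lagrange equation d/dx(∂L/∂y') − ∂L/∂y = 0 reduces to
    y'' − 196 y = 0.
Its general solution is
    y(x) = A e^(14x) + B e^(−14x),
with A, B fixed by the endpoint conditions.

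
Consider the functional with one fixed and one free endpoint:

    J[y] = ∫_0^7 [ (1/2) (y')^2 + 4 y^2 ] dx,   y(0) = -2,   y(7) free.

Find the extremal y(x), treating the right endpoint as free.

The Lagrangian L = (1/2) (y')^2 + 4 y^2 gives
    ∂L/∂y = 8 y,   ∂L/∂y' = y'.
Euler-Lagrange: y'' − 8 y = 0.
With k = sqrt(8), the general solution is
    y(x) = A cosh(sqrt(8) x) + B sinh(sqrt(8) x).
Fixed left endpoint y(0) = -2 ⇒ A = -2.
The right endpoint x = 7 is free, so the natural (transversality) condition is ∂L/∂y' |_{x=7} = 0, i.e. y'(7) = 0.
Compute y'(x) = A k sinh(k x) + B k cosh(k x), so
    y'(7) = A k sinh(k·7) + B k cosh(k·7) = 0
    ⇒ B = −A tanh(k·7) = 2 tanh(sqrt(8)·7).
Therefore the extremal is
    y(x) = −2 cosh(sqrt(8) x) + 2 tanh(sqrt(8)·7) sinh(sqrt(8) x).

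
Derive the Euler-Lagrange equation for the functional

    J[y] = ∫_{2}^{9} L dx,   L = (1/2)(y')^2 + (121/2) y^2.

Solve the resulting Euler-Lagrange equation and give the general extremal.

The Lagrangian is L = (1/2)(y')^2 + (121/2) y^2.
∂L/∂y = 121y.
∂L/∂y' = y'.
The Euler-Lagrange equation d/dx(∂L/∂y') − ∂L/∂y = 0 becomes:
    y'' - 121 y = 0
General solution: y(x) = A e^(11x) + B e^(-11x), where A and B are arbitrary constants fixed by the endpoint conditions.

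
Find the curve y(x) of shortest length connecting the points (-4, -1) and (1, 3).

Arc-length functional: J[y] = ∫ sqrt(1 + (y')^2) dx.
Lagrangian L = sqrt(1 + (y')^2) has no explicit y dependence, so ∂L/∂y = 0 and the Euler-Lagrange equation gives
    d/dx( y' / sqrt(1 + (y')^2) ) = 0  ⇒  y' / sqrt(1 + (y')^2) = const.
Hence y' is constant, so y(x) is affine.
Fitting the endpoints (-4, -1) and (1, 3):
    slope m = (3 − (-1)) / (1 − (-4)) = 4/5,
    intercept c = (-1) − m·(-4) = 11/5.
Extremal: y(x) = (4/5) x + 11/5.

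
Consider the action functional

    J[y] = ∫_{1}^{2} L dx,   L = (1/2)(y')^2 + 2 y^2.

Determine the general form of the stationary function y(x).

The Lagrangian is L = (1/2)(y')^2 + 2 y^2.
∂L/∂y = 4y.
∂L/∂y' = y'.
The Euler-Lagrange equation d/dx(∂L/∂y') − ∂L/∂y = 0 becomes:
    y'' - 4 y = 0
General solution: y(x) = A e^(2x) + B e^(-2x), where A and B are arbitrary constants fixed by the endpoint conditions.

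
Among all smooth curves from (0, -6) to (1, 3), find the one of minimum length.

Arc-length functional: J[y] = ∫ sqrt(1 + (y')^2) dx.
Lagrangian L = sqrt(1 + (y')^2) has no explicit y dependence, so ∂L/∂y = 0 and the Euler-Lagrange equation gives
    d/dx( y' / sqrt(1 + (y')^2) ) = 0  ⇒  y' / sqrt(1 + (y')^2) = const.
Hence y' is constant, so y(x) is affine.
Fitting the endpoints (0, -6) and (1, 3):
    slope m = (3 − (-6)) / (1 − 0) = 9,
    intercept c = (-6) − m·0 = -6.
Extremal: y(x) = 9 x - 6.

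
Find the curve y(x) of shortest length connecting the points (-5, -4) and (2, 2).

Arc-length functional: J[y] = ∫ sqrt(1 + (y')^2) dx.
Lagrangian L = sqrt(1 + (y')^2) has no explicit y dependence, so ∂L/∂y = 0 and the Euler-Lagrange equation gives
    d/dx( y' / sqrt(1 + (y')^2) ) = 0  ⇒  y' / sqrt(1 + (y')^2) = const.
Hence y' is constant, so y(x) is affine.
Fitting the endpoints (-5, -4) and (2, 2):
    slope m = (2 − (-4)) / (2 − (-5)) = 6/7,
    intercept c = (-4) − m·(-5) = 2/7.
Extremal: y(x) = (6/7) x + 2/7.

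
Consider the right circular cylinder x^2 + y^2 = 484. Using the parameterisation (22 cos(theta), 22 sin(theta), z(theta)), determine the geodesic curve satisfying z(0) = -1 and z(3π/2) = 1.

Parameterise the cylinder of radius R = 22 as
    r(θ) = (22 cos θ, 22 sin θ, z(θ)).
The arc-length element is
    ds = sqrt(484 + (dz/dθ)^2) dθ,
so the Lagrangian is L = sqrt(484 + z'^2).
L depends on z' only, not on z or θ, so ∂L/∂z = 0 and
    ∂L/∂z' = z' / sqrt(484 + z'^2).
The Euler-Lagrange equation gives
    d/dθ( z' / sqrt(484 + z'^2) ) = 0,
so z' is constant. Integrating once:
    z(θ) = a θ + b,
a helix on the cylinder (a straight line when the cylinder is unrolled). The constants a, b are determined by the endpoint conditions.
With endpoint conditions z(0) = -1 and z(3π/2) = 1: from z(0) = b we get b = -1, and a·3π/2 + -1 = 1 gives a = 4/(3π), so
    z(θ) = (4/(3π)) θ − 1.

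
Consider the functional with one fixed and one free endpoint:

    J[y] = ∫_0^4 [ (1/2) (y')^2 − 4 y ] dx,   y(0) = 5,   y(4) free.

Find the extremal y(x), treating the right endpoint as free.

The Lagrangian L = (1/2) (y')^2 − 4 y gives
    ∂L/∂y = −4,   ∂L/∂y' = y'.
Euler-Lagrange: d/dx(y') − (−4) = 0, i.e. y'' + 4 = 0, so
    y(x) = −(4/2) x^2 + C1 x + C2.
Fixed left endpoint y(0) = 5 ⇒ C2 = 5.
The right endpoint x = 4 is free, so the natural (transversality) condition is ∂L/∂y' |_{x=4} = 0, i.e. y'(4) = 0.
Compute y'(x) = −4 x + C1, so y'(4) = −16 + C1 = 0 ⇒ C1 = 16.
Therefore the extremal is
    y(x) = −2 x^2 + 16 x + 5.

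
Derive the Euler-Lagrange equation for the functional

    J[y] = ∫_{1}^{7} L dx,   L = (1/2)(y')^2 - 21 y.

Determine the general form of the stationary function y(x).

The Lagrangian is L = (1/2)(y')^2 - 21 y.
∂L/∂y = -21.
∂L/∂y' = y'.
The Euler-Lagrange equation d/dx(∂L/∂y') − ∂L/∂y = 0 becomes:
    y'' + 21 = 0
General solution: y(x) = -(21/2) x^2 + A x + B, where A and B are arbitrary constants fixed by the endpoint conditions.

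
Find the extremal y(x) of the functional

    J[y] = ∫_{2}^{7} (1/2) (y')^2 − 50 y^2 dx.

The Lagrangian is L = (1/2) (y')^2 − 50 y^2.
Compute ∂L/∂y = -100y, ∂L/∂y' = y'.
The Euler-Lagrange equation d/dx(∂L/∂y') − ∂L/∂y = 0 reduces to
    y'' + 100 y = 0.
Its general solution is
    y(x) = A sin(10x) + B cos(10x),
with A, B fixed by the endpoint conditions.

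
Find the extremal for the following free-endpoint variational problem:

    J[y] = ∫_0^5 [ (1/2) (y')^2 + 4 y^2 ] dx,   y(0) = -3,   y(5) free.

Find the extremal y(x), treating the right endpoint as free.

The Lagrangian L = (1/2) (y')^2 + 4 y^2 gives
    ∂L/∂y = 8 y,   ∂L/∂y' = y'.
Euler-Lagrange: y'' − 8 y = 0.
With k = sqrt(8), the general solution is
    y(x) = A cosh(sqrt(8) x) + B sinh(sqrt(8) x).
Fixed left endpoint y(0) = -3 ⇒ A = -3.
The right endpoint x = 5 is free, so the natural (transversality) condition is ∂L/∂y' |_{x=5} = 0, i.e. y'(5) = 0.
Compute y'(x) = A k sinh(k x) + B k cosh(k x), so
    y'(5) = A k sinh(k·5) + B k cosh(k·5) = 0
    ⇒ B = −A tanh(k·5) = 3 tanh(sqrt(8)·5).
Therefore the extremal is
    y(x) = −3 cosh(sqrt(8) x) + 3 tanh(sqrt(8)·5) sinh(sqrt(8) x).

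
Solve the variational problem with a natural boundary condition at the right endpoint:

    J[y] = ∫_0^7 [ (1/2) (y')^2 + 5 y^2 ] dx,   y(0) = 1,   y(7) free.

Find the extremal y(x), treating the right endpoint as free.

The Lagrangian L = (1/2) (y')^2 + 5 y^2 gives
    ∂L/∂y = 10 y,   ∂L/∂y' = y'.
Euler-Lagrange: y'' − 10 y = 0.
With k = sqrt(10), the general solution is
    y(x) = A cosh(sqrt(10) x) + B sinh(sqrt(10) x).
Fixed left endpoint y(0) = 1 ⇒ A = 1.
The right endpoint x = 7 is free, so the natural (transversality) condition is ∂L/∂y' |_{x=7} = 0, i.e. y'(7) = 0.
Compute y'(x) = A k sinh(k x) + B k cosh(k x), so
    y'(7) = A k sinh(k·7) + B k cosh(k·7) = 0
    ⇒ B = −A tanh(k·7) = − tanh(sqrt(10)·7).
Therefore the extremal is
    y(x) = cosh(sqrt(10) x) − tanh(sqrt(10)·7) sinh(sqrt(10) x).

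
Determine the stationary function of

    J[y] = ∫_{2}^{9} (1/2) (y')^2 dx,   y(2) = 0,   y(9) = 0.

The Lagrangian is L = (1/2) (y')^2.
Compute ∂L/∂y = 0, ∂L/∂y' = y'.
The Euler-Lagrange equation d/dx(∂L/∂y') − ∂L/∂y = 0 reduces to
    y'' = 0.
Its general solution is
    y(x) = A x + B,
with A, B fixed by the endpoint conditions.
Applying the endpoint conditions y(2) = 0 and y(9) = 0: solve A·2 + B = 0 and A·9 + B = 0. Subtracting gives A(9 − 2) = 0 − 0, so A = 0, and B = 0 − A·2 = 0. Therefore
    y(x) = 0.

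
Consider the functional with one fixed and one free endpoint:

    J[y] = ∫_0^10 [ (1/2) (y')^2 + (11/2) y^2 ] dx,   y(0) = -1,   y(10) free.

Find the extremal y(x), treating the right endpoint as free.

The Lagrangian L = (1/2) (y')^2 + (11/2) y^2 gives
    ∂L/∂y = 11 y,   ∂L/∂y' = y'.
Euler-Lagrange: y'' − 11 y = 0.
With k = sqrt(11), the general solution is
    y(x) = A cosh(sqrt(11) x) + B sinh(sqrt(11) x).
Fixed left endpoint y(0) = -1 ⇒ A = -1.
The right endpoint x = 10 is free, so the natural (transversality) condition is ∂L/∂y' |_{x=10} = 0, i.e. y'(10) = 0.
Compute y'(x) = A k sinh(k x) + B k cosh(k x), so
    y'(10) = A k sinh(k·10) + B k cosh(k·10) = 0
    ⇒ B = −A tanh(k·10) = tanh(sqrt(11)·10).
Therefore the extremal is
    y(x) = −cosh(sqrt(11) x) + tanh(sqrt(11)·10) sinh(sqrt(11) x).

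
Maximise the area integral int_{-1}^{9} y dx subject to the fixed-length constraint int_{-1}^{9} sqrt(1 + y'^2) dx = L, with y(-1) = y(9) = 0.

Set up the augmented Lagrangian using a multiplier λ for the length constraint:
    F(y, y') = y − λ sqrt(1 + y'^2).
F has no explicit x dependence, so the Beltrami identity yields a first integral
    F − y' ∂F/∂y' = C.
Compute ∂F/∂y' = −λ y' / sqrt(1 + y'^2). Then
    y − λ sqrt(1 + y'^2) + λ y'^2 / sqrt(1 + y'^2) = C
    ⇒  y − λ / sqrt(1 + y'^2) = C.
Solving for y' and integrating gives
    (x − a)^2 + (y − b)^2 = λ^2,
a circular arc of radius λ. The constants a, b are determined by the endpoint conditions y(-1) = y(9) = 0, and λ is fixed implicitly by the length constraint
    ∫_{-1}^{9} sqrt(1 + y'^2) dx = L.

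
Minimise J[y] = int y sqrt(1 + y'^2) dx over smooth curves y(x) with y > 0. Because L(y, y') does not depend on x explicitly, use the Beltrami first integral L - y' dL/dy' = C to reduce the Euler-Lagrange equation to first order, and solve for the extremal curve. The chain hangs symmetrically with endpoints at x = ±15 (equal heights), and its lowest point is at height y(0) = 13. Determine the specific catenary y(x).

The Lagrangian L(y, y') = y sqrt(1 + y'^2) has no explicit x dependence, so the Beltrami identity applies:
    L − y' ∂L/∂y' = C.
Compute ∂L/∂y' = y · y' / sqrt(1 + y'^2). Then
    L − y' ∂L/∂y'
    = y sqrt(1 + y'^2) − y · y'^2 / sqrt(1 + y'^2)
    = y (1 + y'^2 − y'^2) / sqrt(1 + y'^2)
    = y / sqrt(1 + y'^2) = C.
Squaring gives y^2 = C^2 (1 + y'^2), i.e.
    y'^2 = y^2 / C^2 − 1.
Separating variables,
    dy / sqrt(y^2 − C^2) = dx / C,
and integrating gives arccosh(y / C) = (x − a)/C, so
    y(x) = C cosh((x − a)/C),
the catenary. The constants C and a are fixed by the two endpoint conditions (and, for the hanging-chain problem, the length constraint selects C).
Now fit the given data. The endpoints x = ±15 are symmetric at equal height, so the catenary is even about its minimum: a = 0 and y(x) = C cosh(x/C). The lowest point is y(0) = C cosh(0) = C, and we are told y(0) = 13, so C = 13. Therefore
    y(x) = 13 cosh(x/13),
and at the endpoints
    y(±15) = 13 cosh(15/13).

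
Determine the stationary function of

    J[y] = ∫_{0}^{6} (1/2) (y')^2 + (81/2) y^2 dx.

The Lagrangian is L = (1/2) (y')^2 + (81/2) y^2.
Compute ∂L/∂y = 81y, ∂L/∂y' = y'.
The Euler-Lagrange equation d/dx(∂L/∂y') − ∂L/∂y = 0 reduces to
    y'' − 81 y = 0.
Its general solution is
    y(x) = A e^(9x) + B e^(−9x),
with A, B fixed by the endpoint conditions.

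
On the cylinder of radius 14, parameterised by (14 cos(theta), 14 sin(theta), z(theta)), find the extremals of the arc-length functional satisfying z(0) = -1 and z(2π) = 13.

Parameterise the cylinder of radius R = 14 as
    r(θ) = (14 cos θ, 14 sin θ, z(θ)).
The arc-length element is
    ds = sqrt(196 + (dz/dθ)^2) dθ,
so the Lagrangian is L = sqrt(196 + z'^2).
L depends on z' only, not on z or θ, so ∂L/∂z = 0 and
    ∂L/∂z' = z' / sqrt(196 + z'^2).
The Euler-Lagrange equation gives
    d/dθ( z' / sqrt(196 + z'^2) ) = 0,
so z' is constant. Integrating once:
    z(θ) = a θ + b,
a helix on the cylinder (a straight line when the cylinder is unrolled). The constants a, b are determined by the endpoint conditions.
With endpoint conditions z(0) = -1 and z(2π) = 13: from z(0) = b we get b = -1, and a·2π + -1 = 13 gives a = 7/π, so
    z(θ) = (7/π) θ − 1.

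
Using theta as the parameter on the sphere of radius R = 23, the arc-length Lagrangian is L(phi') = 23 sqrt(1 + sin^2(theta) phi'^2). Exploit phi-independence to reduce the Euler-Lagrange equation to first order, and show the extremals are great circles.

On the sphere of radius R = 23 with spherical coordinates (θ, φ), the induced metric is
    ds^2 = 529(dθ^2 + sin^2(θ) dφ^2).
Parameterise by θ; the arc-length functional is
    J[φ] = ∫ 23 sqrt(1 + sin^2(θ) (dφ/dθ)^2) dθ,
so L = 23 sqrt(1 + sin^2(θ) φ'^2). Compute
    ∂L/∂φ = 0  (L has no explicit φ dependence),
    ∂L/∂φ' = 23 sin^2(θ) φ' / sqrt(1 + sin^2(θ) φ'^2).
Since ∂L/∂φ = 0, the Euler-Lagrange equation
    d/dθ(∂L/∂φ') − ∂L/∂φ = 0
reduces to d/dθ(∂L/∂φ') = 0, i.e. the momentum conjugate to φ is conserved:
    23 sin^2(θ) φ' / sqrt(1 + sin^2(θ) φ'^2) = C.
The overall factor of 23 is constant, so dividing through gives Clairaut's relation sin^2(θ) φ' / sqrt(1 + sin^2(θ) φ'^2) = C' (with C' = C/23). Solving for φ' and integrating gives the great-circle family
    cot(θ) = A cos(φ − φ_0),
i.e. the intersection of the sphere with a plane through the origin. The two constants A and φ_0 (equivalently C and one phase) are fixed by the two endpoint conditions.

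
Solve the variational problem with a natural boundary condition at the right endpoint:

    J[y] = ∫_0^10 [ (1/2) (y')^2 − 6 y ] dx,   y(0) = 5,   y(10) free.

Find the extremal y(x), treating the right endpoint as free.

The Lagrangian L = (1/2) (y')^2 − 6 y gives
    ∂L/∂y = −6,   ∂L/∂y' = y'.
Euler-Lagrange: d/dx(y') − (−6) = 0, i.e. y'' + 6 = 0, so
    y(x) = −(6/2) x^2 + C1 x + C2.
Fixed left endpoint y(0) = 5 ⇒ C2 = 5.
The right endpoint x = 10 is free, so the natural (transversality) condition is ∂L/∂y' |_{x=10} = 0, i.e. y'(10) = 0.
Compute y'(x) = −6 x + C1, so y'(10) = −60 + C1 = 0 ⇒ C1 = 60.
Therefore the extremal is
    y(x) = −3 x^2 + 60 x + 5.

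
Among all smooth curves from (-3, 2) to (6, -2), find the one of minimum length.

Arc-length functional: J[y] = ∫ sqrt(1 + (y')^2) dx.
Lagrangian L = sqrt(1 + (y')^2) has no explicit y dependence, so ∂L/∂y = 0 and the Euler-Lagrange equation gives
    d/dx( y' / sqrt(1 + (y')^2) ) = 0  ⇒  y' / sqrt(1 + (y')^2) = const.
Hence y' is constant, so y(x) is affine.
Fitting the endpoints (-3, 2) and (6, -2):
    slope m = ((-2) − 2) / (6 − (-3)) = -4/9,
    intercept c = 2 − m·(-3) = 2/3.
Extremal: y(x) = (-4/9) x + 2/3.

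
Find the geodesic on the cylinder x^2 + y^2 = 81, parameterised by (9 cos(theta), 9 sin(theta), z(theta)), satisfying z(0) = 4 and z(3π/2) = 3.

Parameterise the cylinder of radius R = 9 as
    r(θ) = (9 cos θ, 9 sin θ, z(θ)).
The arc-length element is
    ds = sqrt(81 + (dz/dθ)^2) dθ,
so the Lagrangian is L = sqrt(81 + z'^2).
L depends on z' only, not on z or θ, so ∂L/∂z = 0 and
    ∂L/∂z' = z' / sqrt(81 + z'^2).
The Euler-Lagrange equation gives
    d/dθ( z' / sqrt(81 + z'^2) ) = 0,
so z' is constant. Integrating once:
    z(θ) = a θ + b,
a helix on the cylinder (a straight line when the cylinder is unrolled). The constants a, b are determined by the endpoint conditions.
With endpoint conditions z(0) = 4 and z(3π/2) = 3: from z(0) = b we get b = 4, and a·3π/2 + 4 = 3 gives a = -2/(3π), so
    z(θ) = (-2/(3π)) θ + 4.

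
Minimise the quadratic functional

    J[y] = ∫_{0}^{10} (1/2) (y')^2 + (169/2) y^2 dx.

The Lagrangian is L = (1/2) (y')^2 + (169/2) y^2.
Compute ∂L/∂y = 169y, ∂L/∂y' = y'.
The Euler-Lagrange equation d/dx(∂L/∂y') − ∂L/∂y = 0 reduces to
    y'' − 169 y = 0.
Its general solution is
    y(x) = A e^(13x) + B e^(−13x),
with A, B fixed by the endpoint conditions.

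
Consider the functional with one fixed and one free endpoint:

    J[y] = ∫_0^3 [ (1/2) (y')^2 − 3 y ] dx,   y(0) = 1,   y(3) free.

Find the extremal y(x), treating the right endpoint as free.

The Lagrangian L = (1/2) (y')^2 − 3 y gives
    ∂L/∂y = −3,   ∂L/∂y' = y'.
Euler-Lagrange: d/dx(y') − (−3) = 0, i.e. y'' + 3 = 0, so
    y(x) = −(3/2) x^2 + C1 x + C2.
Fixed left endpoint y(0) = 1 ⇒ C2 = 1.
The right endpoint x = 3 is free, so the natural (transversality) condition is ∂L/∂y' |_{x=3} = 0, i.e. y'(3) = 0.
Compute y'(x) = −3 x + C1, so y'(3) = −9 + C1 = 0 ⇒ C1 = 9.
Therefore the extremal is
    y(x) = −(3/2) x^2 + 9 x + 1.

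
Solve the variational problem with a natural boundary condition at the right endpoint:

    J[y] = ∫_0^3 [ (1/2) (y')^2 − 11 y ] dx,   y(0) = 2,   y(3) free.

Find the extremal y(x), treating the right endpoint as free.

The Lagrangian L = (1/2) (y')^2 − 11 y gives
    ∂L/∂y = −11,   ∂L/∂y' = y'.
Euler-Lagrange: d/dx(y') − (−11) = 0, i.e. y'' + 11 = 0, so
    y(x) = −(11/2) x^2 + C1 x + C2.
Fixed left endpoint y(0) = 2 ⇒ C2 = 2.
The right endpoint x = 3 is free, so the natural (transversality) condition is ∂L/∂y' |_{x=3} = 0, i.e. y'(3) = 0.
Compute y'(x) = −11 x + C1, so y'(3) = −33 + C1 = 0 ⇒ C1 = 33.
Therefore the extremal is
    y(x) = −(11/2) x^2 + 33 x + 2.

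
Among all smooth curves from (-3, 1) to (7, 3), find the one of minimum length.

Arc-length functional: J[y] = ∫ sqrt(1 + (y')^2) dx.
Lagrangian L = sqrt(1 + (y')^2) has no explicit y dependence, so ∂L/∂y = 0 and the Euler-Lagrange equation gives
    d/dx( y' / sqrt(1 + (y')^2) ) = 0  ⇒  y' / sqrt(1 + (y')^2) = const.
Hence y' is constant, so y(x) is affine.
Fitting the endpoints (-3, 1) and (7, 3):
    slope m = (3 − 1) / (7 − (-3)) = 1/5,
    intercept c = 1 − m·(-3) = 8/5.
Extremal: y(x) = (1/5) x + 8/5.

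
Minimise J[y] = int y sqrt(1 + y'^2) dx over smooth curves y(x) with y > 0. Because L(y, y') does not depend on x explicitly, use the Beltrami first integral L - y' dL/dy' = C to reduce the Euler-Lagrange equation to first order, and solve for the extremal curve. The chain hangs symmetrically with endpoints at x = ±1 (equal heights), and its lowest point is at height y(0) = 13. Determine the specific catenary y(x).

The Lagrangian L(y, y') = y sqrt(1 + y'^2) has no explicit x dependence, so the Beltrami identity applies:
    L − y' ∂L/∂y' = C.
Compute ∂L/∂y' = y · y' / sqrt(1 + y'^2). Then
    L − y' ∂L/∂y'
    = y sqrt(1 + y'^2) − y · y'^2 / sqrt(1 + y'^2)
    = y (1 + y'^2 − y'^2) / sqrt(1 + y'^2)
    = y / sqrt(1 + y'^2) = C.
Squaring gives y^2 = C^2 (1 + y'^2), i.e.
    y'^2 = y^2 / C^2 − 1.
Separating variables,
    dy / sqrt(y^2 − C^2) = dx / C,
and integrating gives arccosh(y / C) = (x − a)/C, so
    y(x) = C cosh((x − a)/C),
the catenary. The constants C and a are fixed by the two endpoint conditions (and, for the hanging-chain problem, the length constraint selects C).
Now fit the given data. The endpoints x = ±1 are symmetric at equal height, so the catenary is even about its minimum: a = 0 and y(x) = C cosh(x/C). The lowest point is y(0) = C cosh(0) = C, and we are told y(0) = 13, so C = 13. Therefore
    y(x) = 13 cosh(x/13),
and at the endpoints
    y(±1) = 13 cosh(1/13).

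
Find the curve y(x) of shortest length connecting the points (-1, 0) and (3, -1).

Arc-length functional: J[y] = ∫ sqrt(1 + (y')^2) dx.
Lagrangian L = sqrt(1 + (y')^2) has no explicit y dependence, so ∂L/∂y = 0 and the Euler-Lagrange equation gives
    d/dx( y' / sqrt(1 + (y')^2) ) = 0  ⇒  y' / sqrt(1 + (y')^2) = const.
Hence y' is constant, so y(x) is affine.
Fitting the endpoints (-1, 0) and (3, -1):
    slope m = ((-1) − 0) / (3 − (-1)) = -1/4,
    intercept c = 0 − m·(-1) = -1/4.
Extremal: y(x) = (-1/4) x - 1/4.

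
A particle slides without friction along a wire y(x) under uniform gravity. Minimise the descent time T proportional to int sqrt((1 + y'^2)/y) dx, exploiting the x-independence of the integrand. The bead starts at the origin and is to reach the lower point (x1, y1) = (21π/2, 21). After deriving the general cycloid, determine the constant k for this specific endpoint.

The Lagrangian L = sqrt((1 + y'^2) / y) has no explicit x dependence, so the Beltrami identity applies:
    L − y' ∂L/∂y' = C.
Compute ∂L/∂y' = y' / sqrt(y (1 + y'^2)).
Substitute:
    sqrt((1 + y'^2)/y) − y'·y' / sqrt(y (1 + y'^2))
    = (1 + y'^2) / sqrt(y (1 + y'^2)) − y'^2 / sqrt(y (1 + y'^2))
    = 1 / sqrt(y (1 + y'^2)) = C.
Squaring and rearranging gives the first integral
    y (1 + y'^2) = 1/C^2 =: k   (constant).
Solving this first-order ODE by the substitution
    y = (k/2)(1 − cos θ)
yields the cycloid parameterisation
    x(θ) = (k/2)(θ − sin θ),   y(θ) = (k/2)(1 − cos θ).
The constant k is fixed by the endpoint condition.
Now fit the given lower endpoint (x1, y1) = (21π/2, 21). At the bottom of the first arch (θ = π), the parametric equations give
    y(π) = (k/2)(1 − cos π) = k,
    x(π) = (k/2)(π − sin π) = kπ/2.
Matching y(π) = 21 gives k = 21, consistent with x(π) = 21π/2. Therefore the specific cycloid is
    x(θ) = (21/2)(θ − sin θ),   y(θ) = (21/2)(1 − cos θ).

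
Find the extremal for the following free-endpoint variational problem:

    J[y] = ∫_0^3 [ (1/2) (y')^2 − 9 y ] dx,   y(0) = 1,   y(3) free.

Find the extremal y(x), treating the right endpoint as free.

The Lagrangian L = (1/2) (y')^2 − 9 y gives
    ∂L/∂y = −9,   ∂L/∂y' = y'.
Euler-Lagrange: d/dx(y') − (−9) = 0, i.e. y'' + 9 = 0, so
    y(x) = −(9/2) x^2 + C1 x + C2.
Fixed left endpoint y(0) = 1 ⇒ C2 = 1.
The right endpoint x = 3 is free, so the natural (transversality) condition is ∂L/∂y' |_{x=3} = 0, i.e. y'(3) = 0.
Compute y'(x) = −9 x + C1, so y'(3) = −27 + C1 = 0 ⇒ C1 = 27.
Therefore the extremal is
    y(x) = −(9/2) x^2 + 27 x + 1.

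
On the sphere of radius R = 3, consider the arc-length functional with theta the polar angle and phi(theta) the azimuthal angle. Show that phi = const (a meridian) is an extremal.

On the sphere of radius R = 3 with spherical coordinates (θ, φ), the induced metric is
    ds^2 = 9(dθ^2 + sin^2(θ) dφ^2).
Using θ as the parameter, the arc-length functional becomes
    J[φ] = ∫ 3 sqrt(1 + sin^2(θ) (dφ/dθ)^2) dθ.
So L = 3 sqrt(1 + sin^2(θ) φ'^2). Compute
    ∂L/∂φ = 0  (L has no explicit φ dependence),
    ∂L/∂φ' = 3 sin^2(θ) φ' / sqrt(1 + sin^2(θ) φ'^2).
For the candidate φ(θ) = c (constant), φ' = 0, so ∂L/∂φ' evaluated along the candidate vanishes, and ∂L/∂φ is identically zero. Hence
    d/dθ(∂L/∂φ') − ∂L/∂φ = 0
is satisfied. Therefore meridians φ = const are extremals of arc length — they are geodesics on the sphere.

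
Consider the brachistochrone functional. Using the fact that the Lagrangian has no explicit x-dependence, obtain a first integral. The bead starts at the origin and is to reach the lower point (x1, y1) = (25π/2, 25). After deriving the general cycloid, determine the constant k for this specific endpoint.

The Lagrangian L = sqrt((1 + y'^2) / y) has no explicit x dependence, so the Beltrami identity applies:
    L − y' ∂L/∂y' = C.
Compute ∂L/∂y' = y' / sqrt(y (1 + y'^2)).
Substitute:
    sqrt((1 + y'^2)/y) − y'·y' / sqrt(y (1 + y'^2))
    = (1 + y'^2) / sqrt(y (1 + y'^2)) − y'^2 / sqrt(y (1 + y'^2))
    = 1 / sqrt(y (1 + y'^2)) = C.
Squaring and rearranging gives the first integral
    y (1 + y'^2) = 1/C^2 =: k   (constant).
Solving this first-order ODE by the substitution
    y = (k/2)(1 − cos θ)
yields the cycloid parameterisation
    x(θ) = (k/2)(θ − sin θ),   y(θ) = (k/2)(1 − cos θ).
The constant k is fixed by the endpoint condition.
Now fit the given lower endpoint (x1, y1) = (25π/2, 25). At the bottom of the first arch (θ = π), the parametric equations give
    y(π) = (k/2)(1 − cos π) = k,
    x(π) = (k/2)(π − sin π) = kπ/2.
Matching y(π) = 25 gives k = 25, consistent with x(π) = 25π/2. Therefore the specific cycloid is
    x(θ) = (25/2)(θ − sin θ),   y(θ) = (25/2)(1 − cos θ).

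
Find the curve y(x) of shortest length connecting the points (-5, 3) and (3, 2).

Arc-length functional: J[y] = ∫ sqrt(1 + (y')^2) dx.
Lagrangian L = sqrt(1 + (y')^2) has no explicit y dependence, so ∂L/∂y = 0 and the Euler-Lagrange equation gives
    d/dx( y' / sqrt(1 + (y')^2) ) = 0  ⇒  y' / sqrt(1 + (y')^2) = const.
Hence y' is constant, so y(x) is affine.
Fitting the endpoints (-5, 3) and (3, 2):
    slope m = (2 − 3) / (3 − (-5)) = -1/8,
    intercept c = 3 − m·(-5) = 19/8.
Extremal: y(x) = (-1/8) x + 19/8.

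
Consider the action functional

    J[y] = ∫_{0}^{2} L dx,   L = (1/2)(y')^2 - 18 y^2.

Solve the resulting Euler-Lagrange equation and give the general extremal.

The Lagrangian is L = (1/2)(y')^2 - 18 y^2.
∂L/∂y = -36y.
∂L/∂y' = y'.
The Euler-Lagrange equation d/dx(∂L/∂y') − ∂L/∂y = 0 becomes:
    y'' + 36 y = 0
General solution: y(x) = A sin(6x) + B cos(6x), where A and B are arbitrary constants fixed by the endpoint conditions.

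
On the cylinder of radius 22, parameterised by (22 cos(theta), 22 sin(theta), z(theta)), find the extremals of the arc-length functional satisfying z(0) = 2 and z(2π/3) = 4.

Parameterise the cylinder of radius R = 22 as
    r(θ) = (22 cos θ, 22 sin θ, z(θ)).
The arc-length element is
    ds = sqrt(484 + (dz/dθ)^2) dθ,
so the Lagrangian is L = sqrt(484 + z'^2).
L depends on z' only, not on z or θ, so ∂L/∂z = 0 and
    ∂L/∂z' = z' / sqrt(484 + z'^2).
The Euler-Lagrange equation gives
    d/dθ( z' / sqrt(484 + z'^2) ) = 0,
so z' is constant. Integrating once:
    z(θ) = a θ + b,
a helix on the cylinder (a straight line when the cylinder is unrolled). The constants a, b are determined by the endpoint conditions.
With endpoint conditions z(0) = 2 and z(2π/3) = 4: from z(0) = b we get b = 2, and a·2π/3 + 2 = 4 gives a = 3/π, so
    z(θ) = (3/π) θ + 2.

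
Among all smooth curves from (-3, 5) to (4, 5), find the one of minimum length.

Arc-length functional: J[y] = ∫ sqrt(1 + (y')^2) dx.
Lagrangian L = sqrt(1 + (y')^2) has no explicit y dependence, so ∂L/∂y = 0 and the Euler-Lagrange equation gives
    d/dx( y' / sqrt(1 + (y')^2) ) = 0  ⇒  y' / sqrt(1 + (y')^2) = const.
Hence y' is constant, so y(x) is affine.
Fitting the endpoints (-3, 5) and (4, 5):
    slope m = (5 − 5) / (4 − (-3)) = 0,
    intercept c = 5 − m·(-3) = 5.
Extremal: y(x) = 5.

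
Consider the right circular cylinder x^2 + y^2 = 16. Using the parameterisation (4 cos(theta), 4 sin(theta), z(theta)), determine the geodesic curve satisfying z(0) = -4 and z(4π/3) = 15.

Parameterise the cylinder of radius R = 4 as
    r(θ) = (4 cos θ, 4 sin θ, z(θ)).
The arc-length element is
    ds = sqrt(16 + (dz/dθ)^2) dθ,
so the Lagrangian is L = sqrt(16 + z'^2).
L depends on z' only, not on z or θ, so ∂L/∂z = 0 and
    ∂L/∂z' = z' / sqrt(16 + z'^2).
The Euler-Lagrange equation gives
    d/dθ( z' / sqrt(16 + z'^2) ) = 0,
so z' is constant. Integrating once:
    z(θ) = a θ + b,
a helix on the cylinder (a straight line when the cylinder is unrolled). The constants a, b are determined by the endpoint conditions.
With endpoint conditions z(0) = -4 and z(4π/3) = 15: from z(0) = b we get b = -4, and a·4π/3 + -4 = 15 gives a = 57/(4π), so
    z(θ) = (57/(4π)) θ − 4.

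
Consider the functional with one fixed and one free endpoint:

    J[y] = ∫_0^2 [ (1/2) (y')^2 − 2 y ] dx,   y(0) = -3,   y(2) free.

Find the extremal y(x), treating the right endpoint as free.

The Lagrangian L = (1/2) (y')^2 − 2 y gives
    ∂L/∂y = −2,   ∂L/∂y' = y'.
Euler-Lagrange: d/dx(y') − (−2) = 0, i.e. y'' + 2 = 0, so
    y(x) = −(2/2) x^2 + C1 x + C2.
Fixed left endpoint y(0) = -3 ⇒ C2 = -3.
The right endpoint x = 2 is free, so the natural (transversality) condition is ∂L/∂y' |_{x=2} = 0, i.e. y'(2) = 0.
Compute y'(x) = −2 x + C1, so y'(2) = −4 + C1 = 0 ⇒ C1 = 4.
Therefore the extremal is
    y(x) = −x^2 + 4 x − 3.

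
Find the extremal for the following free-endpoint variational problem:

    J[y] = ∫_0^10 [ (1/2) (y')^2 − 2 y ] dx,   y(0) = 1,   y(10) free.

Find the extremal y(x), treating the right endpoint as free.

The Lagrangian L = (1/2) (y')^2 − 2 y gives
    ∂L/∂y = −2,   ∂L/∂y' = y'.
Euler-Lagrange: d/dx(y') − (−2) = 0, i.e. y'' + 2 = 0, so
    y(x) = −(2/2) x^2 + C1 x + C2.
Fixed left endpoint y(0) = 1 ⇒ C2 = 1.
The right endpoint x = 10 is free, so the natural (transversality) condition is ∂L/∂y' |_{x=10} = 0, i.e. y'(10) = 0.
Compute y'(x) = −2 x + C1, so y'(10) = −20 + C1 = 0 ⇒ C1 = 20.
Therefore the extremal is
    y(x) = −x^2 + 20 x + 1.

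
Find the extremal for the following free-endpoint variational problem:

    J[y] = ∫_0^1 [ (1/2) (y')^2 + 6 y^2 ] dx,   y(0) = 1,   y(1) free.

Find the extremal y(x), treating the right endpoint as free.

The Lagrangian L = (1/2) (y')^2 + 6 y^2 gives
    ∂L/∂y = 12 y,   ∂L/∂y' = y'.
Euler-Lagrange: y'' − 12 y = 0.
With k = sqrt(12), the general solution is
    y(x) = A cosh(sqrt(12) x) + B sinh(sqrt(12) x).
Fixed left endpoint y(0) = 1 ⇒ A = 1.
The right endpoint x = 1 is free, so the natural (transversality) condition is ∂L/∂y' |_{x=1} = 0, i.e. y'(1) = 0.
Compute y'(x) = A k sinh(k x) + B k cosh(k x), so
    y'(1) = A k sinh(k·1) + B k cosh(k·1) = 0
    ⇒ B = −A tanh(k·1) = − tanh(sqrt(12)·1).
Therefore the extremal is
    y(x) = cosh(sqrt(12) x) − tanh(sqrt(12)·1) sinh(sqrt(12) x).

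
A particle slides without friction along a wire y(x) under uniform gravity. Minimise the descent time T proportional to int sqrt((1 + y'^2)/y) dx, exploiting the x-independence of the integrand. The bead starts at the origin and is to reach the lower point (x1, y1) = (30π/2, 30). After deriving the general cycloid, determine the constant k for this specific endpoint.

The Lagrangian L = sqrt((1 + y'^2) / y) has no explicit x dependence, so the Beltrami identity applies:
    L − y' ∂L/∂y' = C.
Compute ∂L/∂y' = y' / sqrt(y (1 + y'^2)).
Substitute:
    sqrt((1 + y'^2)/y) − y'·y' / sqrt(y (1 + y'^2))
    = (1 + y'^2) / sqrt(y (1 + y'^2)) − y'^2 / sqrt(y (1 + y'^2))
    = 1 / sqrt(y (1 + y'^2)) = C.
Squaring and rearranging gives the first integral
    y (1 + y'^2) = 1/C^2 =: k   (constant).
Solving this first-order ODE by the substitution
    y = (k/2)(1 − cos θ)
yields the cycloid parameterisation
    x(θ) = (k/2)(θ − sin θ),   y(θ) = (k/2)(1 − cos θ).
The constant k is fixed by the endpoint condition.
Now fit the given lower endpoint (x1, y1) = (30π/2, 30). At the bottom of the first arch (θ = π), the parametric equations give
    y(π) = (k/2)(1 − cos π) = k,
    x(π) = (k/2)(π − sin π) = kπ/2.
Matching y(π) = 30 gives k = 30, consistent with x(π) = 30π/2. Therefore the specific cycloid is
    x(θ) = (30/2)(θ − sin θ),   y(θ) = (30/2)(1 − cos θ).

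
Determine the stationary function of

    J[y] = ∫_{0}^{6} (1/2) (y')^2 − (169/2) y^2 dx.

The Lagrangian is L = (1/2) (y')^2 − (169/2) y^2.
Compute ∂L/∂y = -169y, ∂L/∂y' = y'.
The Euler-Lagrange equation d/dx(∂L/∂y') − ∂L/∂y = 0 reduces to
    y'' + 169 y = 0.
Its general solution is
    y(x) = A sin(13x) + B cos(13x),
with A, B fixed by the endpoint conditions.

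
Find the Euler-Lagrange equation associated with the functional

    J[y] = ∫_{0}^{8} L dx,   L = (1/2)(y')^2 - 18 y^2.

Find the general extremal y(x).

The Lagrangian is L = (1/2)(y')^2 - 18 y^2.
∂L/∂y = -36y.
∂L/∂y' = y'.
The Euler-Lagrange equation d/dx(∂L/∂y') − ∂L/∂y = 0 becomes:
    y'' + 36 y = 0
General solution: y(x) = A sin(6x) + B cos(6x), where A and B are arbitrary constants fixed by the endpoint conditions.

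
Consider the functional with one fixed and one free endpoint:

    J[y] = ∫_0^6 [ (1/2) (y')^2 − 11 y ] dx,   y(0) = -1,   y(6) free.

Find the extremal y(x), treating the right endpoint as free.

The Lagrangian L = (1/2) (y')^2 − 11 y gives
    ∂L/∂y = −11,   ∂L/∂y' = y'.
Euler-Lagrange: d/dx(y') − (−11) = 0, i.e. y'' + 11 = 0, so
    y(x) = −(11/2) x^2 + C1 x + C2.
Fixed left endpoint y(0) = -1 ⇒ C2 = -1.
The right endpoint x = 6 is free, so the natural (transversality) condition is ∂L/∂y' |_{x=6} = 0, i.e. y'(6) = 0.
Compute y'(x) = −11 x + C1, so y'(6) = −66 + C1 = 0 ⇒ C1 = 66.
Therefore the extremal is
    y(x) = −(11/2) x^2 + 66 x − 1.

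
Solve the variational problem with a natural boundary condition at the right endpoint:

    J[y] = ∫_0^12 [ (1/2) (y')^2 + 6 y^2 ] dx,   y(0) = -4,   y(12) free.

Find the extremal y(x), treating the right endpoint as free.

The Lagrangian L = (1/2) (y')^2 + 6 y^2 gives
    ∂L/∂y = 12 y,   ∂L/∂y' = y'.
Euler-Lagrange: y'' − 12 y = 0.
With k = sqrt(12), the general solution is
    y(x) = A cosh(sqrt(12) x) + B sinh(sqrt(12) x).
Fixed left endpoint y(0) = -4 ⇒ A = -4.
The right endpoint x = 12 is free, so the natural (transversality) condition is ∂L/∂y' |_{x=12} = 0, i.e. y'(12) = 0.
Compute y'(x) = A k sinh(k x) + B k cosh(k x), so
    y'(12) = A k sinh(k·12) + B k cosh(k·12) = 0
    ⇒ B = −A tanh(k·12) = 4 tanh(sqrt(12)·12).
Therefore the extremal is
    y(x) = −4 cosh(sqrt(12) x) + 4 tanh(sqrt(12)·12) sinh(sqrt(12) x).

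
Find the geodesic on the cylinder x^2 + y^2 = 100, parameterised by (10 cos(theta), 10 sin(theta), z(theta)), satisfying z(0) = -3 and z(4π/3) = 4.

Parameterise the cylinder of radius R = 10 as
    r(θ) = (10 cos θ, 10 sin θ, z(θ)).
The arc-length element is
    ds = sqrt(100 + (dz/dθ)^2) dθ,
so the Lagrangian is L = sqrt(100 + z'^2).
L depends on z' only, not on z or θ, so ∂L/∂z = 0 and
    ∂L/∂z' = z' / sqrt(100 + z'^2).
The Euler-Lagrange equation gives
    d/dθ( z' / sqrt(100 + z'^2) ) = 0,
so z' is constant. Integrating once:
    z(θ) = a θ + b,
a helix on the cylinder (a straight line when the cylinder is unrolled). The constants a, b are determined by the endpoint conditions.
With endpoint conditions z(0) = -3 and z(4π/3) = 4: from z(0) = b we get b = -3, and a·4π/3 + -3 = 4 gives a = 21/(4π), so
    z(θ) = (21/(4π)) θ − 3.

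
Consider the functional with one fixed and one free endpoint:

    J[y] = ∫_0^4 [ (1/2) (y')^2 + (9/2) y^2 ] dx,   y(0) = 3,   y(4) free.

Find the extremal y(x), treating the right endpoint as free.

The Lagrangian L = (1/2) (y')^2 + (9/2) y^2 gives
    ∂L/∂y = 9 y,   ∂L/∂y' = y'.
Euler-Lagrange: y'' − 9 y = 0.
With k = 3, the general solution is
    y(x) = A cosh(3 x) + B sinh(3 x).
Fixed left endpoint y(0) = 3 ⇒ A = 3.
The right endpoint x = 4 is free, so the natural (transversality) condition is ∂L/∂y' |_{x=4} = 0, i.e. y'(4) = 0.
Compute y'(x) = A k sinh(k x) + B k cosh(k x), so
    y'(4) = A k sinh(k·4) + B k cosh(k·4) = 0
    ⇒ B = −A tanh(k·4) = − 3 tanh(3·4).
Therefore the extremal is
    y(x) = 3 cosh(3 x) − 3 tanh(3·4) sinh(3 x).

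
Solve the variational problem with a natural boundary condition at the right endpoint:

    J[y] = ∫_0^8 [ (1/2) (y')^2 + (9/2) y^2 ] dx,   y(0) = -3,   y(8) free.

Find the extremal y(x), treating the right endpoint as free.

The Lagrangian L = (1/2) (y')^2 + (9/2) y^2 gives
    ∂L/∂y = 9 y,   ∂L/∂y' = y'.
Euler-Lagrange: y'' − 9 y = 0.
With k = 3, the general solution is
    y(x) = A cosh(3 x) + B sinh(3 x).
Fixed left endpoint y(0) = -3 ⇒ A = -3.
The right endpoint x = 8 is free, so the natural (transversality) condition is ∂L/∂y' |_{x=8} = 0, i.e. y'(8) = 0.
Compute y'(x) = A k sinh(k x) + B k cosh(k x), so
    y'(8) = A k sinh(k·8) + B k cosh(k·8) = 0
    ⇒ B = −A tanh(k·8) = 3 tanh(3·8).
Therefore the extremal is
    y(x) = −3 cosh(3 x) + 3 tanh(3·8) sinh(3 x).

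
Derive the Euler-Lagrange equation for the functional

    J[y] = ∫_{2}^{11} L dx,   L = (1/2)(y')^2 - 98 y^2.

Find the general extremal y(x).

The Lagrangian is L = (1/2)(y')^2 - 98 y^2.
∂L/∂y = -196y.
∂L/∂y' = y'.
The Euler-Lagrange equation d/dx(∂L/∂y') − ∂L/∂y = 0 becomes:
    y'' + 196 y = 0
General solution: y(x) = A sin(14x) + B cos(14x), where A and B are arbitrary constants fixed by the endpoint conditions.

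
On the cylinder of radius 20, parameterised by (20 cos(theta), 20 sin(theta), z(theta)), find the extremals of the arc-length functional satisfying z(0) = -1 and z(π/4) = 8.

Parameterise the cylinder of radius R = 20 as
    r(θ) = (20 cos θ, 20 sin θ, z(θ)).
The arc-length element is
    ds = sqrt(400 + (dz/dθ)^2) dθ,
so the Lagrangian is L = sqrt(400 + z'^2).
L depends on z' only, not on z or θ, so ∂L/∂z = 0 and
    ∂L/∂z' = z' / sqrt(400 + z'^2).
The Euler-Lagrange equation gives
    d/dθ( z' / sqrt(400 + z'^2) ) = 0,
so z' is constant. Integrating once:
    z(θ) = a θ + b,
a helix on the cylinder (a straight line when the cylinder is unrolled). The constants a, b are determined by the endpoint conditions.
With endpoint conditions z(0) = -1 and z(π/4) = 8: from z(0) = b we get b = -1, and a·π/4 + -1 = 8 gives a = 36/π, so
    z(θ) = (36/π) θ − 1.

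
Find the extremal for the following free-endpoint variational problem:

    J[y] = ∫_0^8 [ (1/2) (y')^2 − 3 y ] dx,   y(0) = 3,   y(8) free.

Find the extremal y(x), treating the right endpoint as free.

The Lagrangian L = (1/2) (y')^2 − 3 y gives
    ∂L/∂y = −3,   ∂L/∂y' = y'.
Euler-Lagrange: d/dx(y') − (−3) = 0, i.e. y'' + 3 = 0, so
    y(x) = −(3/2) x^2 + C1 x + C2.
Fixed left endpoint y(0) = 3 ⇒ C2 = 3.
The right endpoint x = 8 is free, so the natural (transversality) condition is ∂L/∂y' |_{x=8} = 0, i.e. y'(8) = 0.
Compute y'(x) = −3 x + C1, so y'(8) = −24 + C1 = 0 ⇒ C1 = 24.
Therefore the extremal is
    y(x) = −(3/2) x^2 + 24 x + 3.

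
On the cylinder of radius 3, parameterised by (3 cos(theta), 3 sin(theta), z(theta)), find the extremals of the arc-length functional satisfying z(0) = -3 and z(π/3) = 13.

Parameterise the cylinder of radius R = 3 as
    r(θ) = (3 cos θ, 3 sin θ, z(θ)).
The arc-length element is
    ds = sqrt(9 + (dz/dθ)^2) dθ,
so the Lagrangian is L = sqrt(9 + z'^2).
L depends on z' only, not on z or θ, so ∂L/∂z = 0 and
    ∂L/∂z' = z' / sqrt(9 + z'^2).
The Euler-Lagrange equation gives
    d/dθ( z' / sqrt(9 + z'^2) ) = 0,
so z' is constant. Integrating once:
    z(θ) = a θ + b,
a helix on the cylinder (a straight line when the cylinder is unrolled). The constants a, b are determined by the endpoint conditions.
With endpoint conditions z(0) = -3 and z(π/3) = 13: from z(0) = b we get b = -3, and a·π/3 + -3 = 13 gives a = 48/π, so
    z(θ) = (48/π) θ − 3.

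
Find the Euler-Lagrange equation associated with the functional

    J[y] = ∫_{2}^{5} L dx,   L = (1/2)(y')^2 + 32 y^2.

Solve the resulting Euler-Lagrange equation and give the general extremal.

The Lagrangian is L = (1/2)(y')^2 + 32 y^2.
∂L/∂y = 64y.
∂L/∂y' = y'.
The Euler-Lagrange equation d/dx(∂L/∂y') − ∂L/∂y = 0 becomes:
    y'' - 64 y = 0
General solution: y(x) = A e^(8x) + B e^(-8x), where A and B are arbitrary constants fixed by the endpoint conditions.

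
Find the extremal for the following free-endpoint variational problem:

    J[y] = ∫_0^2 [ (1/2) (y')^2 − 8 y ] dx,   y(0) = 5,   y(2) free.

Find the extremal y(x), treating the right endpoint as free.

The Lagrangian L = (1/2) (y')^2 − 8 y gives
    ∂L/∂y = −8,   ∂L/∂y' = y'.
Euler-Lagrange: d/dx(y') − (−8) = 0, i.e. y'' + 8 = 0, so
    y(x) = −(8/2) x^2 + C1 x + C2.
Fixed left endpoint y(0) = 5 ⇒ C2 = 5.
The right endpoint x = 2 is free, so the natural (transversality) condition is ∂L/∂y' |_{x=2} = 0, i.e. y'(2) = 0.
Compute y'(x) = −8 x + C1, so y'(2) = −16 + C1 = 0 ⇒ C1 = 16.
Therefore the extremal is
    y(x) = −4 x^2 + 16 x + 5.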